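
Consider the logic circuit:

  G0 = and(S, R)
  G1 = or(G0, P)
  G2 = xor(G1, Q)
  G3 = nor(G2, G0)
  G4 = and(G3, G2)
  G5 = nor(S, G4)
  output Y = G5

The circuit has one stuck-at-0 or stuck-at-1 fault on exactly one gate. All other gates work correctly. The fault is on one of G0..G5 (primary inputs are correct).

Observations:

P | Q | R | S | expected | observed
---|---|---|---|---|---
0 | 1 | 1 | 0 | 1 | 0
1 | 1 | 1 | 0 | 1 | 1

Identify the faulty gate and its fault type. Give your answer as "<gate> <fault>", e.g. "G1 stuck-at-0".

G3 stuck-at-1

Fault-free values for test 1 (P=0, Q=1, R=1, S=0): G0=0, G1=0, G2=1, G3=0, G4=0, G5=1, giving Y=1. Observed 0.
Test 1: faults giving observed 0 are {G3 stuck-at-1, G4 stuck-at-1, G5 stuck-at-0}.
Test 2 (P=1, Q=1, R=1, S=0): fault-free G0=0, G1=1, G2=0, G3=1, G4=0, G5=1 → 1; observed 1. Eliminates G4 stuck-at-1, G5 stuck-at-0.
Only G3 stuck-at-1 is consistent with every test.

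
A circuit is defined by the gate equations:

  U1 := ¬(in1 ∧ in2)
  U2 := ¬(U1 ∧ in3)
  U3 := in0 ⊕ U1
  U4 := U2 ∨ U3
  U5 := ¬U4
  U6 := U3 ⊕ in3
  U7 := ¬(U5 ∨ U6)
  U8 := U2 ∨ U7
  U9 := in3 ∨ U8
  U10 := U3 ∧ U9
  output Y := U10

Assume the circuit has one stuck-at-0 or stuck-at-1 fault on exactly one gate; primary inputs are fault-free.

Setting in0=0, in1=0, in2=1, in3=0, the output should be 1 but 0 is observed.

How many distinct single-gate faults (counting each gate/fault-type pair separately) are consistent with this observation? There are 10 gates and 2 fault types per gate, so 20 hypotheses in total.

Fault-free: U1=1, U2=1, U3=1, U4=1, U5=0, U6=1, U7=0, U8=1, U9=1, U10=1 → 1. Observed 0.
  U1: stuck-at-0 ✓; others ✗
  U2: stuck-at-0 ✓; others ✗
  U3: stuck-at-0 ✓; others ✗
  U4: none of the 2 fault types match ✗
  U5: none of the 2 fault types match ✗
  U6: none of the 2 fault types match ✗
  U7: none of the 2 fault types match ✗
  U8: stuck-at-0 ✓; others ✗
  U9: stuck-at-0 ✓; others ✗
  U10: stuck-at-0 ✓; others ✗
Consistent faults: {U1 stuck-at-0, U2 stuck-at-0, U3 stuck-at-0, U8 stuck-at-0, U9 stuck-at-0, U10 stuck-at-0} — 6 in all.

6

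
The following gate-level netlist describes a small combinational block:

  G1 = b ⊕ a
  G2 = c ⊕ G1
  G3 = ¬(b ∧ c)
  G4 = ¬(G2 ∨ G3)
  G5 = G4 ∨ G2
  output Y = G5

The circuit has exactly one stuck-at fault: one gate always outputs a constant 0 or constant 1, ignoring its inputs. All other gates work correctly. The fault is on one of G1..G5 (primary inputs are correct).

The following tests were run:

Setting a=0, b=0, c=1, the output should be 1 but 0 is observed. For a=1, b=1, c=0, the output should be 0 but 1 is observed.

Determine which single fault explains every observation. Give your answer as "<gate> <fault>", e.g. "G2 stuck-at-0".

G1 stuck-at-1

Fault-free values for test 1 (a=0, b=0, c=1): G1=0, G2=1, G3=1, G4=0, G5=1, giving Y=1. Observed 0.
Test 1: faults giving observed 0 are {G1 stuck-at-1, G2 stuck-at-0, G5 stuck-at-0}.
Test 2 (a=1, b=1, c=0): fault-free G1=0, G2=0, G3=1, G4=0, G5=0 → 0; observed 1. Eliminates G2 stuck-at-0, G5 stuck-at-0.
Only G1 stuck-at-1 is consistent with every test.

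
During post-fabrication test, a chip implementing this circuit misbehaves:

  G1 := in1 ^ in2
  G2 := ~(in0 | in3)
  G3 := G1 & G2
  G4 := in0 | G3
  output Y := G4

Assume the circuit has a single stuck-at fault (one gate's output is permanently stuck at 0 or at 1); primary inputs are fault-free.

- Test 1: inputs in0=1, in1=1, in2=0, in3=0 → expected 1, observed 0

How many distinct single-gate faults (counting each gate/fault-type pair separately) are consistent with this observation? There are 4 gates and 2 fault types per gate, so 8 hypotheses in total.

1

Fault-free: G1=1, G2=0, G3=0, G4=1 → 1. Observed 0.
  G1 stuck-at-0: output 1 ✗
  G1 stuck-at-1: output 1 ✗
  G2 stuck-at-0: output 1 ✗
  G2 stuck-at-1: output 1 ✗
  G3 stuck-at-0: output 1 ✗
  G3 stuck-at-1: output 1 ✗
  G4 stuck-at-0: output 0 ✓
  G4 stuck-at-1: output 1 ✗
Consistent faults: {G4 stuck-at-0} — 1 in all.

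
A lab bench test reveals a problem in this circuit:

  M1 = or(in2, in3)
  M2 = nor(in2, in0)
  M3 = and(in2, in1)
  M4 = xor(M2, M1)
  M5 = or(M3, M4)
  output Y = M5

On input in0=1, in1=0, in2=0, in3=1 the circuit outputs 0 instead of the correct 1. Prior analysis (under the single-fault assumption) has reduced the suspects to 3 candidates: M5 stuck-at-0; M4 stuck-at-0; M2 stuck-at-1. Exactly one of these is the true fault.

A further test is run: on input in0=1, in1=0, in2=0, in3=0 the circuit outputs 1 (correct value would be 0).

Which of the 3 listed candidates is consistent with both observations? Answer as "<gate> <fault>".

Evaluate each candidate on input in0=1, in1=0, in2=0, in3=0:
  M5 stuck-at-0: M1=0, M2=0, M3=0, M4=0, M5=0 [stuck-at-0] → 0 — eliminated
  M4 stuck-at-0: M1=0, M2=0, M3=0, M4=0 [stuck-at-0], M5=0 → 0 — eliminated
  M2 stuck-at-1: M1=0, M2=1 [stuck-at-1], M3=0, M4=1, M5=1 → 1 — matches
Only M2 stuck-at-1 reproduces the observed 1.

M2 stuck-at-1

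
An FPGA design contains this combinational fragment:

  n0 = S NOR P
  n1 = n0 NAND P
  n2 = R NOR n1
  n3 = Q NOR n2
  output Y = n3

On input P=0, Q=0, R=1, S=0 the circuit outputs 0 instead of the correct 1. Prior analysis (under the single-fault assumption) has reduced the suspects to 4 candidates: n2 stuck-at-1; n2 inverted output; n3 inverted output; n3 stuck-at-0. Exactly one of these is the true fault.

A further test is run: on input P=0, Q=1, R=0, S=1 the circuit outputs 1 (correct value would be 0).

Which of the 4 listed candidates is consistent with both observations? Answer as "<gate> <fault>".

Evaluate each candidate on input P=0, Q=1, R=0, S=1:
  n2 stuck-at-1: n0=0, n1=1, n2=1 [stuck-at-1], n3=0 → 0 — eliminated
  n2 inverted output: n0=0, n1=1, n2=1 [inverted output], n3=0 → 0 — eliminated
  n3 inverted output: n0=0, n1=1, n2=0, n3=1 [inverted output] → 1 — matches
  n3 stuck-at-0: n0=0, n1=1, n2=0, n3=0 [stuck-at-0] → 0 — eliminated
Only n3 inverted output reproduces the observed 1.

n3 inverted output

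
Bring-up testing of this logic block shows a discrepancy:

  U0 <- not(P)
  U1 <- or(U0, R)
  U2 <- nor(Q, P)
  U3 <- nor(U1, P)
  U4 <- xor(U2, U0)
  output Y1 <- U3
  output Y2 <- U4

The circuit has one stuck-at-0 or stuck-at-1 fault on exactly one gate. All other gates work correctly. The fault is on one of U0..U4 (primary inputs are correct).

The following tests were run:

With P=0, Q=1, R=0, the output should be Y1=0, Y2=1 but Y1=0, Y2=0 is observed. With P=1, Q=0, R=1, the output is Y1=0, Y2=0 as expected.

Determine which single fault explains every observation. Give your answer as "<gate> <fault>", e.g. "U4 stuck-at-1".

Fault-free values for test 1 (P=0, Q=1, R=0): U0=1, U1=1, U2=0, U3=0, U4=1, giving Y1=0, Y2=1. Observed Y1=0, Y2=0.
Test 1: faults giving observed Y1=0, Y2=0 are {U2 stuck-at-1, U4 stuck-at-0}.
Test 2 (P=1, Q=0, R=1): fault-free U0=0, U1=1, U2=0, U3=0, U4=0 → Y1=0, Y2=0; observed Y1=0, Y2=0. Eliminates U2 stuck-at-1.
Only U4 stuck-at-0 is consistent with every test.

U4 stuck-at-0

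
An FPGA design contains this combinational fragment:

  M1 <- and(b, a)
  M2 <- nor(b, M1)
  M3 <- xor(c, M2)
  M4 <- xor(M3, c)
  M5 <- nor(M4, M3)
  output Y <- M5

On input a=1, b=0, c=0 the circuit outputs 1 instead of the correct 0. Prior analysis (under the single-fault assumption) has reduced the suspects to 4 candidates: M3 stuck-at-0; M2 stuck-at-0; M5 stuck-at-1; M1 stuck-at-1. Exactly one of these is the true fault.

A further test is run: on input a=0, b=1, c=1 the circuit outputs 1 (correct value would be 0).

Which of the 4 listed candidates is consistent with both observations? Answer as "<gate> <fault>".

M5 stuck-at-1

Evaluate each candidate on input a=0, b=1, c=1:
  M3 stuck-at-0: M1=0, M2=0, M3=0 [stuck-at-0], M4=1, M5=0 → 0 — eliminated
  M2 stuck-at-0: M1=0, M2=0 [stuck-at-0], M3=1, M4=0, M5=0 → 0 — eliminated
  M5 stuck-at-1: M1=0, M2=0, M3=1, M4=0, M5=1 [stuck-at-1] → 1 — matches
  M1 stuck-at-1: M1=1 [stuck-at-1], M2=0, M3=1, M4=0, M5=0 → 0 — eliminated
Only M5 stuck-at-1 reproduces the observed 1.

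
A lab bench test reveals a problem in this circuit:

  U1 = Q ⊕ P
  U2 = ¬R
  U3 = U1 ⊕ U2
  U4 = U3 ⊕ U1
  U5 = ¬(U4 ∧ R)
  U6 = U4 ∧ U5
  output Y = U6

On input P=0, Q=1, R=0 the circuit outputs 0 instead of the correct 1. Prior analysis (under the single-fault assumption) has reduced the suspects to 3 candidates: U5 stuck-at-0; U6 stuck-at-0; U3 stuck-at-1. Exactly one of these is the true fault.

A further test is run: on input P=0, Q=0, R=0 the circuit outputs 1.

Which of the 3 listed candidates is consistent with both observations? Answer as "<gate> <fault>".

U3 stuck-at-1

Evaluate each candidate on input P=0, Q=0, R=0:
  U5 stuck-at-0: U1=0, U2=1, U3=1, U4=1, U5=0 [stuck-at-0], U6=0 → 0 — eliminated
  U6 stuck-at-0: U1=0, U2=1, U3=1, U4=1, U5=1, U6=0 [stuck-at-0] → 0 — eliminated
  U3 stuck-at-1: U1=0, U2=1, U3=1 [stuck-at-1], U4=1, U5=1, U6=1 → 1 — matches
Only U3 stuck-at-1 reproduces the observed 1.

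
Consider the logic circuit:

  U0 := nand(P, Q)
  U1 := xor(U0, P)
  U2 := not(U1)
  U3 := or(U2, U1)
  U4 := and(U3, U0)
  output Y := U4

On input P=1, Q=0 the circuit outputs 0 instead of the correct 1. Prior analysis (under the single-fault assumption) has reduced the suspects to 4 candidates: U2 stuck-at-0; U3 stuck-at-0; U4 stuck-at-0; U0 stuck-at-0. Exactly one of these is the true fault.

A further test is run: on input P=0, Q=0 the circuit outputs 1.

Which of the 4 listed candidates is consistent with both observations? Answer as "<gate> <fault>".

Evaluate each candidate on input P=0, Q=0:
  U2 stuck-at-0: U0=1, U1=1, U2=0 [stuck-at-0], U3=1, U4=1 → 1 — matches
  U3 stuck-at-0: U0=1, U1=1, U2=0, U3=0 [stuck-at-0], U4=0 → 0 — eliminated
  U4 stuck-at-0: U0=1, U1=1, U2=0, U3=1, U4=0 [stuck-at-0] → 0 — eliminated
  U0 stuck-at-0: U0=0 [stuck-at-0], U1=0, U2=1, U3=1, U4=0 → 0 — eliminated
Only U2 stuck-at-0 reproduces the observed 1.

U2 stuck-at-0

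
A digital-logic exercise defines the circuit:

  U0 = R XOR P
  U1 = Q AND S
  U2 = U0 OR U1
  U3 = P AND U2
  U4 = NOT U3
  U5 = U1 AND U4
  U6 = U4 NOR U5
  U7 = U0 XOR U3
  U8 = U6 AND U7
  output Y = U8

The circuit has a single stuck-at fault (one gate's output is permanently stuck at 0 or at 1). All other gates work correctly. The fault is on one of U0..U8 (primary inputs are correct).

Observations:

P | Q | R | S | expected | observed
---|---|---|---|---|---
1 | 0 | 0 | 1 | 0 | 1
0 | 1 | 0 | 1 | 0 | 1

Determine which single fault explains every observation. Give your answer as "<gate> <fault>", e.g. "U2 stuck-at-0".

Fault-free values for test 1 (P=1, Q=0, R=0, S=1): U0=1, U1=0, U2=1, U3=1, U4=0, U5=0, U6=1, U7=0, U8=0, giving Y=0. Observed 1.
Test 1: faults giving observed 1 are {U7 stuck-at-1, U8 stuck-at-1}.
Test 2 (P=0, Q=1, R=0, S=1): fault-free U0=0, U1=1, U2=1, U3=0, U4=1, U5=1, U6=0, U7=0, U8=0 → 0; observed 1. Eliminates U7 stuck-at-1.
Only U8 stuck-at-1 is consistent with every test.

U8 stuck-at-1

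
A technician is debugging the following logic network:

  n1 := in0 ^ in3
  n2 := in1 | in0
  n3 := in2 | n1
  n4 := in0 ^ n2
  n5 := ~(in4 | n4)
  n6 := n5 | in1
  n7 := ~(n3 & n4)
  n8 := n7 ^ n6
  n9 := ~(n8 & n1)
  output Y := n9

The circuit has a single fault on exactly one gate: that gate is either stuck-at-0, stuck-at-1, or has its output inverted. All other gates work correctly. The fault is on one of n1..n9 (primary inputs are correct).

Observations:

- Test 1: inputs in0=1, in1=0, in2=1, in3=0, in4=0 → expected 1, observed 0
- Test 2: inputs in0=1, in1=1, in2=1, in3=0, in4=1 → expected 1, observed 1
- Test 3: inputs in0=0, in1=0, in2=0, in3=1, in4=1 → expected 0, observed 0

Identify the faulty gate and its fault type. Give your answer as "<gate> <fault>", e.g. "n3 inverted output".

Fault-free values for test 1 (in0=1, in1=0, in2=1, in3=0, in4=0): n1=1, n2=1, n3=1, n4=0, n5=1, n6=1, n7=1, n8=0, n9=1, giving Y=1. Observed 0.
Test 1: faults giving observed 0 are {n5 stuck-at-0, n5 inverted output, n6 stuck-at-0, n6 inverted output, n7 stuck-at-0, n7 inverted output, n8 stuck-at-1, n8 inverted output, n9 stuck-at-0, n9 inverted output}.
Test 2 (in0=1, in1=1, in2=1, in3=0, in4=1): fault-free n1=1, n2=1, n3=1, n4=0, n5=0, n6=1, n7=1, n8=0, n9=1 → 1; observed 1. Eliminates n6 stuck-at-0, n6 inverted output, n7 stuck-at-0, n7 inverted output, n8 stuck-at-1, n8 inverted output, n9 stuck-at-0, n9 inverted output.
Test 3 (in0=0, in1=0, in2=0, in3=1, in4=1): fault-free n1=1, n2=0, n3=1, n4=0, n5=0, n6=0, n7=1, n8=1, n9=0 → 0; observed 0. Eliminates n5 inverted output.
Only n5 stuck-at-0 is consistent with every test.

n5 stuck-at-0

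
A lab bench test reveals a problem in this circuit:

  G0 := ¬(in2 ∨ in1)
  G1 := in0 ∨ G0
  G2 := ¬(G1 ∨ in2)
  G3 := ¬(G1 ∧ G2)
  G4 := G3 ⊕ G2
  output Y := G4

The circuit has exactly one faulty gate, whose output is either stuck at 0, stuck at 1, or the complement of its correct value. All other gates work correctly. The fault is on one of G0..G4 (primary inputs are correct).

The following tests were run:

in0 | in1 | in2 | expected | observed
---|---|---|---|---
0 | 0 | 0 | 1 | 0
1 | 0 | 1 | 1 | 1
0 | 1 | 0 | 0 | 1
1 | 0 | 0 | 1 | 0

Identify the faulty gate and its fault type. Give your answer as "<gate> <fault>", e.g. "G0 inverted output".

Fault-free values for test 1 (in0=0, in1=0, in2=0): G0=1, G1=1, G2=0, G3=1, G4=1, giving Y=1. Observed 0.
Test 1: faults giving observed 0 are {G0 stuck-at-0, G0 inverted output, G1 stuck-at-0, G1 inverted output, G3 stuck-at-0, G3 inverted output, G4 stuck-at-0, G4 inverted output}.
Test 2 (in0=1, in1=0, in2=1): fault-free G0=0, G1=1, G2=0, G3=1, G4=1 → 1; observed 1. Eliminates G3 stuck-at-0, G3 inverted output, G4 stuck-at-0, G4 inverted output.
Test 3 (in0=0, in1=1, in2=0): fault-free G0=0, G1=0, G2=1, G3=1, G4=0 → 0; observed 1. Eliminates G0 stuck-at-0, G1 stuck-at-0.
Test 4 (in0=1, in1=0, in2=0): fault-free G0=1, G1=1, G2=0, G3=1, G4=1 → 1; observed 0. Eliminates G0 inverted output.
Only G1 inverted output is consistent with every test.

G1 inverted output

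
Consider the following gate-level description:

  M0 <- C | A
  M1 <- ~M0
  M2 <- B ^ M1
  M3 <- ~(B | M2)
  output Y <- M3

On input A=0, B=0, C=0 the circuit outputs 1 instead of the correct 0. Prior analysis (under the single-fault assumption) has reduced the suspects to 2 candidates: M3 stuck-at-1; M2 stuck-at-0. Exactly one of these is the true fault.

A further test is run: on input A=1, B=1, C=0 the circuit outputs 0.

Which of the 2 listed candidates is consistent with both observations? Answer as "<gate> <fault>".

Evaluate each candidate on input A=1, B=1, C=0:
  M3 stuck-at-1: M0=1, M1=0, M2=1, M3=1 [stuck-at-1] → 1 — eliminated
  M2 stuck-at-0: M0=1, M1=0, M2=0 [stuck-at-0], M3=0 → 0 — matches
Only M2 stuck-at-0 reproduces the observed 0.

M2 stuck-at-0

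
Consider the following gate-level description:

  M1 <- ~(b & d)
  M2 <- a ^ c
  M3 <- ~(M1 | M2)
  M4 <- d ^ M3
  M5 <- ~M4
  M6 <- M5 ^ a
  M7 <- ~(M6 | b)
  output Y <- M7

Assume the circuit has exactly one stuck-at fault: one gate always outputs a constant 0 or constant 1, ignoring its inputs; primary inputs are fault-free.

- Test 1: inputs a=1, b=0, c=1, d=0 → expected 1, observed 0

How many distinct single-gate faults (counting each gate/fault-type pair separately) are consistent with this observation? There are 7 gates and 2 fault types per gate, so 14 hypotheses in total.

Fault-free: M1=1, M2=0, M3=0, M4=0, M5=1, M6=0, M7=1 → 1. Observed 0.
  M1 stuck-at-0: output 0 ✓
  M1 stuck-at-1: output 1 ✗
  M2 stuck-at-0: output 1 ✗
  M2 stuck-at-1: output 1 ✗
  M3 stuck-at-0: output 1 ✗
  M3 stuck-at-1: output 0 ✓
  M4 stuck-at-0: output 1 ✗
  M4 stuck-at-1: output 0 ✓
  M5 stuck-at-0: output 0 ✓
  M5 stuck-at-1: output 1 ✗
  M6 stuck-at-0: output 1 ✗
  M6 stuck-at-1: output 0 ✓
  M7 stuck-at-0: output 0 ✓
  M7 stuck-at-1: output 1 ✗
Consistent faults: {M1 stuck-at-0, M3 stuck-at-1, M4 stuck-at-1, M5 stuck-at-0, M6 stuck-at-1, M7 stuck-at-0} — 6 in all.

6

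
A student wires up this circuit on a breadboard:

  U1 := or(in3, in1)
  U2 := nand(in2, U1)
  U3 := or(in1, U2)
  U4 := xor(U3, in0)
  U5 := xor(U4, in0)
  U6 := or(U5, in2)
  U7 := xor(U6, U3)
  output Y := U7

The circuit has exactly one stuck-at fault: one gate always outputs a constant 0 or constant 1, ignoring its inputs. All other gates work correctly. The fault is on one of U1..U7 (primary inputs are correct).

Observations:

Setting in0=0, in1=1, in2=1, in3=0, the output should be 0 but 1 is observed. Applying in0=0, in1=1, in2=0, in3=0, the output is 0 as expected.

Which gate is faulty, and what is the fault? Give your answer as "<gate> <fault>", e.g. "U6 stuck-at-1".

Fault-free values for test 1 (in0=0, in1=1, in2=1, in3=0): U1=1, U2=0, U3=1, U4=1, U5=1, U6=1, U7=0, giving Y=0. Observed 1.
Test 1: faults giving observed 1 are {U3 stuck-at-0, U6 stuck-at-0, U7 stuck-at-1}.
Test 2 (in0=0, in1=1, in2=0, in3=0): fault-free U1=1, U2=1, U3=1, U4=1, U5=1, U6=1, U7=0 → 0; observed 0. Eliminates U6 stuck-at-0, U7 stuck-at-1.
Only U3 stuck-at-0 is consistent with every test.

U3 stuck-at-0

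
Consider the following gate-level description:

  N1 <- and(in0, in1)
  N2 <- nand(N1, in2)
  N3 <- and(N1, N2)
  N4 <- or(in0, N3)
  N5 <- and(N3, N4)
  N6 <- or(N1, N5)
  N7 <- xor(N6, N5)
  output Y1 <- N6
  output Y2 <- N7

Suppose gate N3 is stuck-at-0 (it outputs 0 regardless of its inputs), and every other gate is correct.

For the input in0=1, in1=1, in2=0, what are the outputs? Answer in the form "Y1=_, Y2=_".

Y1=1, Y2=1

Propagate with N3 forced: N1=1, N2=1, N3=0 [stuck-at-0], N4=1, N5=0, N6=1, N7=1.
So the outputs are Y1=1, Y2=1. (Without the fault they would be Y1=1, Y2=0.)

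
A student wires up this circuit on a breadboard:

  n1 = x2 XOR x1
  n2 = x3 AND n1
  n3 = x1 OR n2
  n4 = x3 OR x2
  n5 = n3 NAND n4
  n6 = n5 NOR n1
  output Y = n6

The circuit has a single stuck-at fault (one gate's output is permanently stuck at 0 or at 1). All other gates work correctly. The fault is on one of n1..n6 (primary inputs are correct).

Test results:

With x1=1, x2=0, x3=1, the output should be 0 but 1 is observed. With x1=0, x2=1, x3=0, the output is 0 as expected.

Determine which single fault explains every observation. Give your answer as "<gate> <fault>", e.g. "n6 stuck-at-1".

Fault-free values for test 1 (x1=1, x2=0, x3=1): n1=1, n2=1, n3=1, n4=1, n5=0, n6=0, giving Y=0. Observed 1.
Test 1: faults giving observed 1 are {n1 stuck-at-0, n6 stuck-at-1}.
Test 2 (x1=0, x2=1, x3=0): fault-free n1=1, n2=0, n3=0, n4=1, n5=1, n6=0 → 0; observed 0. Eliminates n6 stuck-at-1.
Only n1 stuck-at-0 is consistent with every test.

n1 stuck-at-0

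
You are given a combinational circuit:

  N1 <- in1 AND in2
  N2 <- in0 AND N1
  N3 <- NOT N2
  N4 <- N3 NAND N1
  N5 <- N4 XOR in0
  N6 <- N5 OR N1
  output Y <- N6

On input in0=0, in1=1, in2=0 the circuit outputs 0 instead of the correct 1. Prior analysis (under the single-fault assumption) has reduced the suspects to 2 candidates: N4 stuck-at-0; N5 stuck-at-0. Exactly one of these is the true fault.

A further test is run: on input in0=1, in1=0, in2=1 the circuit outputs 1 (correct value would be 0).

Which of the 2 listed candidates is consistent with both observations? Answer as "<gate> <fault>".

Evaluate each candidate on input in0=1, in1=0, in2=1:
  N4 stuck-at-0: N1=0, N2=0, N3=1, N4=0 [stuck-at-0], N5=1, N6=1 → 1 — matches
  N5 stuck-at-0: N1=0, N2=0, N3=1, N4=1, N5=0 [stuck-at-0], N6=0 → 0 — eliminated
Only N4 stuck-at-0 reproduces the observed 1.

N4 stuck-at-0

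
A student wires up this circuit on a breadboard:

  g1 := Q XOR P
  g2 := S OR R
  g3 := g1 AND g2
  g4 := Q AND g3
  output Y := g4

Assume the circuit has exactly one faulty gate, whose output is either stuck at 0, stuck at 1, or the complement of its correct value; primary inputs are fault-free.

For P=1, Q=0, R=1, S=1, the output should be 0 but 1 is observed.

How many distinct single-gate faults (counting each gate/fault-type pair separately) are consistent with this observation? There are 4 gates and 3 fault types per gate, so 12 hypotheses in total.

Fault-free: g1=1, g2=1, g3=1, g4=0 → 0. Observed 1.
  g1 stuck-at-0: output 0 ✗
  g1 stuck-at-1: output 0 ✗
  g1 inverted output: output 0 ✗
  g2 stuck-at-0: output 0 ✗
  g2 stuck-at-1: output 0 ✗
  g2 inverted output: output 0 ✗
  g3 stuck-at-0: output 0 ✗
  g3 stuck-at-1: output 0 ✗
  g3 inverted output: output 0 ✗
  g4 stuck-at-0: output 0 ✗
  g4 stuck-at-1: output 1 ✓
  g4 inverted output: output 1 ✓
Consistent faults: {g4 stuck-at-1, g4 inverted output} — 2 in all.

2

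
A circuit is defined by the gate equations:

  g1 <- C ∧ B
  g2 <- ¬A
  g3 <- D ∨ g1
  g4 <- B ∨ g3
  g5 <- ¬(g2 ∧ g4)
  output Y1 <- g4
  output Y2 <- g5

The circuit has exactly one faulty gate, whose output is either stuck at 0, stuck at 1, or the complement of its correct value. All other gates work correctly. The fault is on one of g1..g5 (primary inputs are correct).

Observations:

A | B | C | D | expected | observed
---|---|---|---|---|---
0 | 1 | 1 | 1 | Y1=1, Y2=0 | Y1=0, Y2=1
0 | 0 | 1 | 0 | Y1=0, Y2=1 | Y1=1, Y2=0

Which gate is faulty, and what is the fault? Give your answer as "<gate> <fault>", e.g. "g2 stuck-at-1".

Fault-free values for test 1 (A=0, B=1, C=1, D=1): g1=1, g2=1, g3=1, g4=1, g5=0, giving Y1=1, Y2=0. Observed Y1=0, Y2=1.
Test 1: faults giving observed Y1=0, Y2=1 are {g4 stuck-at-0, g4 inverted output}.
Test 2 (A=0, B=0, C=1, D=0): fault-free g1=0, g2=1, g3=0, g4=0, g5=1 → Y1=0, Y2=1; observed Y1=1, Y2=0. Eliminates g4 stuck-at-0.
Only g4 inverted output is consistent with every test.

g4 inverted output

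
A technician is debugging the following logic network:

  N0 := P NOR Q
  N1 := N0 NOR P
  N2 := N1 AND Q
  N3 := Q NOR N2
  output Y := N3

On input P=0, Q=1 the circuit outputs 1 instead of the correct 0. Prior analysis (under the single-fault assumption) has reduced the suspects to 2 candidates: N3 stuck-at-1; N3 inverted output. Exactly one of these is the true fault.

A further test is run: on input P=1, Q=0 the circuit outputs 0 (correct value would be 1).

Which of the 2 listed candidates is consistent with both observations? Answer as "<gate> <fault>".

N3 inverted output

Evaluate each candidate on input P=1, Q=0:
  N3 stuck-at-1: N0=0, N1=0, N2=0, N3=1 [stuck-at-1] → 1 — eliminated
  N3 inverted output: N0=0, N1=0, N2=0, N3=0 [inverted output] → 0 — matches
Only N3 inverted output reproduces the observed 0.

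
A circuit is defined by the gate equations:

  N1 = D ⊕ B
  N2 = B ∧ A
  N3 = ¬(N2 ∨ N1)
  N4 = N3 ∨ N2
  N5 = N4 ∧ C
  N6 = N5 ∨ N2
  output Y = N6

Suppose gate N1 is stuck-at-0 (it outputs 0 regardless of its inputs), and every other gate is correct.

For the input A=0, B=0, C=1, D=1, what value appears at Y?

1

Propagate with N1 forced: N1=0 [stuck-at-0], N2=0, N3=1, N4=1, N5=1, N6=1.
So Y = 1. (Without the fault it would be 0.)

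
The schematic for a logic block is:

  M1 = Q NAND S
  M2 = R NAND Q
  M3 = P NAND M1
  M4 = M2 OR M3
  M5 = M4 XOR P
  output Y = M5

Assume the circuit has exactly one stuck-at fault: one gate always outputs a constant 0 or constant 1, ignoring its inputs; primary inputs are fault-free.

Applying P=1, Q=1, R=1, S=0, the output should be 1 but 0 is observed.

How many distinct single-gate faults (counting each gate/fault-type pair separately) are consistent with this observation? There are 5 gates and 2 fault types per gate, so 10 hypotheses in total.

5

Fault-free: M1=1, M2=0, M3=0, M4=0, M5=1 → 1. Observed 0.
  M1 stuck-at-0: output 0 ✓
  M1 stuck-at-1: output 1 ✗
  M2 stuck-at-0: output 1 ✗
  M2 stuck-at-1: output 0 ✓
  M3 stuck-at-0: output 1 ✗
  M3 stuck-at-1: output 0 ✓
  M4 stuck-at-0: output 1 ✗
  M4 stuck-at-1: output 0 ✓
  M5 stuck-at-0: output 0 ✓
  M5 stuck-at-1: output 1 ✗
Consistent faults: {M1 stuck-at-0, M2 stuck-at-1, M3 stuck-at-1, M4 stuck-at-1, M5 stuck-at-0} — 5 in all.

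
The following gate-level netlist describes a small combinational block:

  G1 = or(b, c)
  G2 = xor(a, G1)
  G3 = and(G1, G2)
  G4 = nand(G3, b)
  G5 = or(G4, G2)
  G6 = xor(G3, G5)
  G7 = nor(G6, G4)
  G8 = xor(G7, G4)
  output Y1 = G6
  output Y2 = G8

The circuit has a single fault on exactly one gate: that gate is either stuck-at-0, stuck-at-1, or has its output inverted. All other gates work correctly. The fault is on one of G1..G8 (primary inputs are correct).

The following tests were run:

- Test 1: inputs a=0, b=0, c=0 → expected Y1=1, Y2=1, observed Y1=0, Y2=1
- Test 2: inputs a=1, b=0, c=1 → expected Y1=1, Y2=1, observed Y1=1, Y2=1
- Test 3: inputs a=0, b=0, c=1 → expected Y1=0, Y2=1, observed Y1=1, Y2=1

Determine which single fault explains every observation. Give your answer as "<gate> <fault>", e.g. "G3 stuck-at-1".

G1 inverted output

Fault-free values for test 1 (a=0, b=0, c=0): G1=0, G2=0, G3=0, G4=1, G5=1, G6=1, G7=0, G8=1, giving Y1=1, Y2=1. Observed Y1=0, Y2=1.
Test 1: faults giving observed Y1=0, Y2=1 are {G1 stuck-at-1, G1 inverted output, G3 stuck-at-1, G3 inverted output, G4 stuck-at-0, G4 inverted output, G5 stuck-at-0, G5 inverted output, G6 stuck-at-0, G6 inverted output}.
Test 2 (a=1, b=0, c=1): fault-free G1=1, G2=0, G3=0, G4=1, G5=1, G6=1, G7=0, G8=1 → Y1=1, Y2=1; observed Y1=1, Y2=1. Eliminates G3 stuck-at-1, G3 inverted output, G4 stuck-at-0, G4 inverted output, G5 stuck-at-0, G5 inverted output, G6 stuck-at-0, G6 inverted output.
Test 3 (a=0, b=0, c=1): fault-free G1=1, G2=1, G3=1, G4=1, G5=1, G6=0, G7=0, G8=1 → Y1=0, Y2=1; observed Y1=1, Y2=1. Eliminates G1 stuck-at-1.
Only G1 inverted output is consistent with every test.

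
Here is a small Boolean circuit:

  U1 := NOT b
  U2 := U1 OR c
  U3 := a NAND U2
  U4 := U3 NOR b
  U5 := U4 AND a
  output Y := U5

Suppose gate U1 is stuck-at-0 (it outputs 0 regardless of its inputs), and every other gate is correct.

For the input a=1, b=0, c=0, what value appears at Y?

Propagate with U1 forced: U1=0 [stuck-at-0], U2=0, U3=1, U4=0, U5=0.
So Y = 0. (Without the fault it would be 1.)

0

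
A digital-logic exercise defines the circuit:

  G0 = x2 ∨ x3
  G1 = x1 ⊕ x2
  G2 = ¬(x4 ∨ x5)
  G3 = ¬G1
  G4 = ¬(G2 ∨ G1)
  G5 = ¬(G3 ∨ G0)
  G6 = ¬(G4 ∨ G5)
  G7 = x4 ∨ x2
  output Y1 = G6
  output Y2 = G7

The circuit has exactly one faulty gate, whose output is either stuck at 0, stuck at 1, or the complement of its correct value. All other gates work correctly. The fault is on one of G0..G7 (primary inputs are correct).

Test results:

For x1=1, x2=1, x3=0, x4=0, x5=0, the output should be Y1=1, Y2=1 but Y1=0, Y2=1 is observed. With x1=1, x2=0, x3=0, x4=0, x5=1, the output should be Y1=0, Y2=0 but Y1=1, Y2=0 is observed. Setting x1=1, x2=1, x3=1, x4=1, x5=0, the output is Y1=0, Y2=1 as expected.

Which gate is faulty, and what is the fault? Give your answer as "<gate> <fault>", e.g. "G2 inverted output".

Fault-free values for test 1 (x1=1, x2=1, x3=0, x4=0, x5=0): G0=1, G1=0, G2=1, G3=1, G4=0, G5=0, G6=1, G7=1, giving Y1=1, Y2=1. Observed Y1=0, Y2=1.
Test 1: faults giving observed Y1=0, Y2=1 are {G2 stuck-at-0, G2 inverted output, G4 stuck-at-1, G4 inverted output, G5 stuck-at-1, G5 inverted output, G6 stuck-at-0, G6 inverted output}.
Test 2 (x1=1, x2=0, x3=0, x4=0, x5=1): fault-free G0=0, G1=1, G2=0, G3=0, G4=0, G5=1, G6=0, G7=0 → Y1=0, Y2=0; observed Y1=1, Y2=0. Eliminates G2 stuck-at-0, G2 inverted output, G4 stuck-at-1, G4 inverted output, G5 stuck-at-1, G6 stuck-at-0.
Test 3 (x1=1, x2=1, x3=1, x4=1, x5=0): fault-free G0=1, G1=0, G2=0, G3=1, G4=1, G5=0, G6=0, G7=1 → Y1=0, Y2=1; observed Y1=0, Y2=1. Eliminates G6 inverted output.
Only G5 inverted output is consistent with every test.

G5 inverted output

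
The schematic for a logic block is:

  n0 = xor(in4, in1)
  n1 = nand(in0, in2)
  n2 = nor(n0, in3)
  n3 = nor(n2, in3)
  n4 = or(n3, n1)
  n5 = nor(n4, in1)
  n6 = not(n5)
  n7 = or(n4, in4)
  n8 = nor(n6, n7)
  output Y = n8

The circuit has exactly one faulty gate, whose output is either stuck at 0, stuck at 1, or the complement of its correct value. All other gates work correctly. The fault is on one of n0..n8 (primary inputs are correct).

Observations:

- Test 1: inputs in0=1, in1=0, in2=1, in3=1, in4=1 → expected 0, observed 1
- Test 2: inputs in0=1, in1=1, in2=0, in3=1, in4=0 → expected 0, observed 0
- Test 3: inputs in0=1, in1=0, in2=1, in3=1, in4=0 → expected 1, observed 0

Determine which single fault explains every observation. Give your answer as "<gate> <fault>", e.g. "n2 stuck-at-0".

Fault-free values for test 1 (in0=1, in1=0, in2=1, in3=1, in4=1): n0=1, n1=0, n2=0, n3=0, n4=0, n5=1, n6=0, n7=1, n8=0, giving Y=0. Observed 1.
Test 1: faults giving observed 1 are {n7 stuck-at-0, n7 inverted output, n8 stuck-at-1, n8 inverted output}.
Test 2 (in0=1, in1=1, in2=0, in3=1, in4=0): fault-free n0=1, n1=1, n2=0, n3=0, n4=1, n5=0, n6=1, n7=1, n8=0 → 0; observed 0. Eliminates n8 stuck-at-1, n8 inverted output.
Test 3 (in0=1, in1=0, in2=1, in3=1, in4=0): fault-free n0=0, n1=0, n2=0, n3=0, n4=0, n5=1, n6=0, n7=0, n8=1 → 1; observed 0. Eliminates n7 stuck-at-0.
Only n7 inverted output is consistent with every test.

n7 inverted output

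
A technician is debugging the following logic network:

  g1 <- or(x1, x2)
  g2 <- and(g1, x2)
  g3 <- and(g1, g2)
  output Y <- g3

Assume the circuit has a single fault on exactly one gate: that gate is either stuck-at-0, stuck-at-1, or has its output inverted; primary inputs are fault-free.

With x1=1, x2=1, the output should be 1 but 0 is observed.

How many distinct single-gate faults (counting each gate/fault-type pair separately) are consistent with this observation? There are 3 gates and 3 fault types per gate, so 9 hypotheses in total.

Fault-free: g1=1, g2=1, g3=1 → 1. Observed 0.
  g1 stuck-at-0: output 0 ✓
  g1 stuck-at-1: output 1 ✗
  g1 inverted output: output 0 ✓
  g2 stuck-at-0: output 0 ✓
  g2 stuck-at-1: output 1 ✗
  g2 inverted output: output 0 ✓
  g3 stuck-at-0: output 0 ✓
  g3 stuck-at-1: output 1 ✗
  g3 inverted output: output 0 ✓
Consistent faults: {g1 stuck-at-0, g1 inverted output, g2 stuck-at-0, g2 inverted output, g3 stuck-at-0, g3 inverted output} — 6 in all.

6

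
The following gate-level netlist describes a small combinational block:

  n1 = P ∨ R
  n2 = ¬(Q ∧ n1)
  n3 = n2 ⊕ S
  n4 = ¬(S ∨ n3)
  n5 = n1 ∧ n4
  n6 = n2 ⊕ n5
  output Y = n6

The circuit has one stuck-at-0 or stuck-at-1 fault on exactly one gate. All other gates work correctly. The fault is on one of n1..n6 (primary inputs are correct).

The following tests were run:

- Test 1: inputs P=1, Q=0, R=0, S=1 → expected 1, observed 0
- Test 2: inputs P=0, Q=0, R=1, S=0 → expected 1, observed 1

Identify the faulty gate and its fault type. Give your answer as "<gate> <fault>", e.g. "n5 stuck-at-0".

n2 stuck-at-0

Fault-free values for test 1 (P=1, Q=0, R=0, S=1): n1=1, n2=1, n3=0, n4=0, n5=0, n6=1, giving Y=1. Observed 0.
Test 1: faults giving observed 0 are {n2 stuck-at-0, n4 stuck-at-1, n5 stuck-at-1, n6 stuck-at-0}.
Test 2 (P=0, Q=0, R=1, S=0): fault-free n1=1, n2=1, n3=1, n4=0, n5=0, n6=1 → 1; observed 1. Eliminates n4 stuck-at-1, n5 stuck-at-1, n6 stuck-at-0.
Only n2 stuck-at-0 is consistent with every test.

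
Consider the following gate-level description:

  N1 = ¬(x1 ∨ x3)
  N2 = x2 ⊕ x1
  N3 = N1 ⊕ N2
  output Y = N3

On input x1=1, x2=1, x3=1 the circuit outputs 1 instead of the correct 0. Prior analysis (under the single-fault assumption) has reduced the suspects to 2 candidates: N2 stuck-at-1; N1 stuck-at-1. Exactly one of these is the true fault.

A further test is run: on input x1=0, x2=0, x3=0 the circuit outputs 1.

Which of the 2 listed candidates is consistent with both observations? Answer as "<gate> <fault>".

N1 stuck-at-1

Evaluate each candidate on input x1=0, x2=0, x3=0:
  N2 stuck-at-1: N1=1, N2=1 [stuck-at-1], N3=0 → 0 — eliminated
  N1 stuck-at-1: N1=1 [stuck-at-1], N2=0, N3=1 → 1 — matches
Only N1 stuck-at-1 reproduces the observed 1.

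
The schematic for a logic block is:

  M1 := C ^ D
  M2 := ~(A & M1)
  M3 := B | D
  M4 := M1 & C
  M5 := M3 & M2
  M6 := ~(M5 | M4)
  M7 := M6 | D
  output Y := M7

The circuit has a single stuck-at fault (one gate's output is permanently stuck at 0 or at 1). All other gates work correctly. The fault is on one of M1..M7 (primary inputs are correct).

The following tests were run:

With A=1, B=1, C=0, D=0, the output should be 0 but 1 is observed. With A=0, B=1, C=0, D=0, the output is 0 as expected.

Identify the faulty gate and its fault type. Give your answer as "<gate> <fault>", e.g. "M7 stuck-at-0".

Fault-free values for test 1 (A=1, B=1, C=0, D=0): M1=0, M2=1, M3=1, M4=0, M5=1, M6=0, M7=0, giving Y=0. Observed 1.
Test 1: faults giving observed 1 are {M1 stuck-at-1, M2 stuck-at-0, M3 stuck-at-0, M5 stuck-at-0, M6 stuck-at-1, M7 stuck-at-1}.
Test 2 (A=0, B=1, C=0, D=0): fault-free M1=0, M2=1, M3=1, M4=0, M5=1, M6=0, M7=0 → 0; observed 0. Eliminates M2 stuck-at-0, M3 stuck-at-0, M5 stuck-at-0, M6 stuck-at-1, M7 stuck-at-1.
Only M1 stuck-at-1 is consistent with every test.

M1 stuck-at-1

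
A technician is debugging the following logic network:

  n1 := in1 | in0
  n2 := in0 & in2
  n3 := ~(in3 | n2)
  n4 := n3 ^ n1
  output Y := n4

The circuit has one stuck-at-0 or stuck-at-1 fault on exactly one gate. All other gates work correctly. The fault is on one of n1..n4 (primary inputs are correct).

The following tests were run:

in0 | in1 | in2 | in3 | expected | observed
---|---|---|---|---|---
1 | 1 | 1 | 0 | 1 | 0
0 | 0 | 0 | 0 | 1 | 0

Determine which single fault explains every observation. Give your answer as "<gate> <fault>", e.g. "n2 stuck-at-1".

Fault-free values for test 1 (in0=1, in1=1, in2=1, in3=0): n1=1, n2=1, n3=0, n4=1, giving Y=1. Observed 0.
Test 1: faults giving observed 0 are {n1 stuck-at-0, n2 stuck-at-0, n3 stuck-at-1, n4 stuck-at-0}.
Test 2 (in0=0, in1=0, in2=0, in3=0): fault-free n1=0, n2=0, n3=1, n4=1 → 1; observed 0. Eliminates n1 stuck-at-0, n2 stuck-at-0, n3 stuck-at-1.
Only n4 stuck-at-0 is consistent with every test.

n4 stuck-at-0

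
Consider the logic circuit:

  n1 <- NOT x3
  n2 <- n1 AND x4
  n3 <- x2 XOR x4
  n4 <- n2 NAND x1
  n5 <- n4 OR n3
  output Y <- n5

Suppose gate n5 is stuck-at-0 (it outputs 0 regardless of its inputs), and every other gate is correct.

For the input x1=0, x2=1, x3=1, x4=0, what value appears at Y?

0

Propagate with n5 forced: n1=0, n2=0, n3=1, n4=1, n5=0 [stuck-at-0].
So Y = 0. (Without the fault it would be 1.)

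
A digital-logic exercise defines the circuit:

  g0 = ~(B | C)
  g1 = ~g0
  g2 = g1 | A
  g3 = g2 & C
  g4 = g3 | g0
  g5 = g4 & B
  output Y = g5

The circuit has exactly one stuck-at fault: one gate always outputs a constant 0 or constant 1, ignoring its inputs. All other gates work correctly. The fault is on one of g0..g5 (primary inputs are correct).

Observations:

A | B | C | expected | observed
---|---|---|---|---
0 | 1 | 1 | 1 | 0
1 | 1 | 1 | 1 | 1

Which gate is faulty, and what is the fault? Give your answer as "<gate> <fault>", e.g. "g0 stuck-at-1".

Fault-free values for test 1 (A=0, B=1, C=1): g0=0, g1=1, g2=1, g3=1, g4=1, g5=1, giving Y=1. Observed 0.
Test 1: faults giving observed 0 are {g1 stuck-at-0, g2 stuck-at-0, g3 stuck-at-0, g4 stuck-at-0, g5 stuck-at-0}.
Test 2 (A=1, B=1, C=1): fault-free g0=0, g1=1, g2=1, g3=1, g4=1, g5=1 → 1; observed 1. Eliminates g2 stuck-at-0, g3 stuck-at-0, g4 stuck-at-0, g5 stuck-at-0.
Only g1 stuck-at-0 is consistent with every test.

g1 stuck-at-0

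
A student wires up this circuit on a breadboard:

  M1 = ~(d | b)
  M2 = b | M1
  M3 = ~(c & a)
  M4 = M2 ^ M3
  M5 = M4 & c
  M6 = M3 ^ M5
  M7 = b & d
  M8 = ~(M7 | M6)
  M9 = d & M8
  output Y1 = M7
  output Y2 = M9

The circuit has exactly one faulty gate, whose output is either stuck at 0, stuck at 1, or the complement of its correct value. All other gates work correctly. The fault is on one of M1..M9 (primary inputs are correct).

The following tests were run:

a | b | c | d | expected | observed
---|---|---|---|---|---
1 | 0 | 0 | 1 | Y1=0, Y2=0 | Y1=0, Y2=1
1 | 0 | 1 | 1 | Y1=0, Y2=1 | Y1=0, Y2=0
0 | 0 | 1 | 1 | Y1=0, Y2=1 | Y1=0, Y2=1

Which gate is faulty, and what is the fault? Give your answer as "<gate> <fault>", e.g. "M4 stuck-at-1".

M5 stuck-at-1

Fault-free values for test 1 (a=1, b=0, c=0, d=1): M1=0, M2=0, M3=1, M4=1, M5=0, M6=1, M7=0, M8=0, M9=0, giving Y1=0, Y2=0. Observed Y1=0, Y2=1.
Test 1: faults giving observed Y1=0, Y2=1 are {M3 stuck-at-0, M3 inverted output, M5 stuck-at-1, M5 inverted output, M6 stuck-at-0, M6 inverted output, M8 stuck-at-1, M8 inverted output, M9 stuck-at-1, M9 inverted output}.
Test 2 (a=1, b=0, c=1, d=1): fault-free M1=0, M2=0, M3=0, M4=0, M5=0, M6=0, M7=0, M8=1, M9=1 → Y1=0, Y2=1; observed Y1=0, Y2=0. Eliminates M3 stuck-at-0, M3 inverted output, M6 stuck-at-0, M8 stuck-at-1, M9 stuck-at-1.
Test 3 (a=0, b=0, c=1, d=1): fault-free M1=0, M2=0, M3=1, M4=1, M5=1, M6=0, M7=0, M8=1, M9=1 → Y1=0, Y2=1; observed Y1=0, Y2=1. Eliminates M5 inverted output, M6 inverted output, M8 inverted output, M9 inverted output.
Only M5 stuck-at-1 is consistent with every test.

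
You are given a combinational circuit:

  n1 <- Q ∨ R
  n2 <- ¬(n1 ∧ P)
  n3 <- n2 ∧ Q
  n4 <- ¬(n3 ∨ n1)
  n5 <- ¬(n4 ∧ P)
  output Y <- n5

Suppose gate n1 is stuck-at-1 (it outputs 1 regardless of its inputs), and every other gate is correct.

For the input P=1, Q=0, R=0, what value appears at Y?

1

Propagate with n1 forced: n1=1 [stuck-at-1], n2=0, n3=0, n4=0, n5=1.
So Y = 1. (Without the fault it would be 0.)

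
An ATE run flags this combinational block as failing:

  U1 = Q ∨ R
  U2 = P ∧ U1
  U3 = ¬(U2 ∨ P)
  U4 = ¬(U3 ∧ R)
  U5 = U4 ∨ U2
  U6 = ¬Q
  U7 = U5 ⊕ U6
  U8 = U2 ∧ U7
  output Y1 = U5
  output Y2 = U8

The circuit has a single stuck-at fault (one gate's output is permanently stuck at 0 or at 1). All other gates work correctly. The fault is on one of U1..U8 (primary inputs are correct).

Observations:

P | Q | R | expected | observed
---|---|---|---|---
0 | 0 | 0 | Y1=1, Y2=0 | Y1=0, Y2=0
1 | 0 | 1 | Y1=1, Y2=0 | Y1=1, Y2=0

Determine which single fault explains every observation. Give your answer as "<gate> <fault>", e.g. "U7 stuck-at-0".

Fault-free values for test 1 (P=0, Q=0, R=0): U1=0, U2=0, U3=1, U4=1, U5=1, U6=1, U7=0, U8=0, giving Y1=1, Y2=0. Observed Y1=0, Y2=0.
Test 1: faults giving observed Y1=0, Y2=0 are {U4 stuck-at-0, U5 stuck-at-0}.
Test 2 (P=1, Q=0, R=1): fault-free U1=1, U2=1, U3=0, U4=1, U5=1, U6=1, U7=0, U8=0 → Y1=1, Y2=0; observed Y1=1, Y2=0. Eliminates U5 stuck-at-0.
Only U4 stuck-at-0 is consistent with every test.

U4 stuck-at-0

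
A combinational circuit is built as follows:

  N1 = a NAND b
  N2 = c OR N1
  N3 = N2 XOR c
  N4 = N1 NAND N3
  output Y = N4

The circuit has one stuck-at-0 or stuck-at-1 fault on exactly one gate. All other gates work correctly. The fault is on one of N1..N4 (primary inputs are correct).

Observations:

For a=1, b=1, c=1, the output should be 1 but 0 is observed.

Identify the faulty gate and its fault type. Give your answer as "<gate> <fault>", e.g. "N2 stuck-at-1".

Fault-free values for test 1 (a=1, b=1, c=1): N1=0, N2=1, N3=0, N4=1, giving Y=1. Observed 0.
Test 1: faults giving observed 0 are {N4 stuck-at-0}.
Only N4 stuck-at-0 is consistent with every test.

N4 stuck-at-0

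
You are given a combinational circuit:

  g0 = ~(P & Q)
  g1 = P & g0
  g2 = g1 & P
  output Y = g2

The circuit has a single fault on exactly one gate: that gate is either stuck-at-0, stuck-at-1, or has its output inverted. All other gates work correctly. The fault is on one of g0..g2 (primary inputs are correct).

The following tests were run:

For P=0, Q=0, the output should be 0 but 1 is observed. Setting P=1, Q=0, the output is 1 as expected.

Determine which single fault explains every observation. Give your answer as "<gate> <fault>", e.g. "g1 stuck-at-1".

g2 stuck-at-1

Fault-free values for test 1 (P=0, Q=0): g0=1, g1=0, g2=0, giving Y=0. Observed 1.
Test 1: faults giving observed 1 are {g2 stuck-at-1, g2 inverted output}.
Test 2 (P=1, Q=0): fault-free g0=1, g1=1, g2=1 → 1; observed 1. Eliminates g2 inverted output.
Only g2 stuck-at-1 is consistent with every test.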